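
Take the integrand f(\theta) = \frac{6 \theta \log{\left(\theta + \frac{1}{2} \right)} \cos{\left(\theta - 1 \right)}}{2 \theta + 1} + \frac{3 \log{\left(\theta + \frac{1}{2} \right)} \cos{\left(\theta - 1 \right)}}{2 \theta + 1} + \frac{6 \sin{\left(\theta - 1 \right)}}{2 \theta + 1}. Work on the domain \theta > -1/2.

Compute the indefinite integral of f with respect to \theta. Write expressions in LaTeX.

f has the shape u'v + uv' for u = 3 \log{\left(\theta + \frac{1}{2} \right)} and v = \sin{\left(\theta - 1 \right)} — it is the derivative of the product u*v.
Check: d/d\theta[3 \log{\left(\theta + \frac{1}{2} \right)} \sin{\left(\theta - 1 \right)}] = \frac{6 \theta \log{\left(\theta + \frac{1}{2} \right)} \cos{\left(\theta - 1 \right)} + 3 \log{\left(\theta + \frac{1}{2} \right)} \cos{\left(\theta - 1 \right)} + 6 \sin{\left(\theta - 1 \right)}}{2 \theta + 1}, which equals f(\theta).

F(\theta) = 3 \log{\left(\theta + \frac{1}{2} \right)} \sin{\left(\theta - 1 \right)} + C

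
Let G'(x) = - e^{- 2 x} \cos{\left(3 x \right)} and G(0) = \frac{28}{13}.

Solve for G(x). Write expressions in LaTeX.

Recover the given G'(x) by differentiating a candidate G(x); any mismatch rules it out.
A general antiderivative is - \frac{3 e^{- 2 x} \sin{\left(3 x \right)}}{13} + \frac{2 e^{- 2 x} \cos{\left(3 x \right)}}{13} + C.
The condition gives C = \frac{28}{13} - (\frac{2}{13}) = 2.
So G(x) = 2 - \frac{3 e^{- 2 x} \sin{\left(3 x \right)}}{13} + \frac{2 e^{- 2 x} \cos{\left(3 x \right)}}{13}.
Check: d/dx[2 - \frac{3 e^{- 2 x} \sin{\left(3 x \right)}}{13} + \frac{2 e^{- 2 x} \cos{\left(3 x \right)}}{13}] = - e^{- 2 x} \cos{\left(3 x \right)} = G'(x).

G(x) = 2 - \frac{3 e^{- 2 x} \sin{\left(3 x \right)}}{13} + \frac{2 e^{- 2 x} \cos{\left(3 x \right)}}{13}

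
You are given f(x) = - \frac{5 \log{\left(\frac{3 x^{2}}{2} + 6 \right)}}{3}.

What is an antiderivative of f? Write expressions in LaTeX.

An antiderivative is F(x) = - \frac{5 x \log{\left(\frac{x^{2}}{2} + 2 \right)}}{3} - \frac{5 x \log{\left(3 \right)}}{3} + \frac{10 x}{3} - \frac{20 \operatorname{atan}{\left(\frac{x}{2} \right)}}{3}.

Whatever form F(x) takes, F'(x) = f(x) is non-negotiable.
Check: d/dx[- \frac{5 x \log{\left(\frac{x^{2}}{2} + 2 \right)}}{3} - \frac{5 x \log{\left(3 \right)}}{3} + \frac{10 x}{3} - \frac{20 \operatorname{atan}{\left(\frac{x}{2} \right)}}{3}] = - \frac{5 \log{\left(\frac{x^{2}}{2} + 2 \right)}}{3} - \frac{5 \log{\left(3 \right)}}{3}, which equals f(x).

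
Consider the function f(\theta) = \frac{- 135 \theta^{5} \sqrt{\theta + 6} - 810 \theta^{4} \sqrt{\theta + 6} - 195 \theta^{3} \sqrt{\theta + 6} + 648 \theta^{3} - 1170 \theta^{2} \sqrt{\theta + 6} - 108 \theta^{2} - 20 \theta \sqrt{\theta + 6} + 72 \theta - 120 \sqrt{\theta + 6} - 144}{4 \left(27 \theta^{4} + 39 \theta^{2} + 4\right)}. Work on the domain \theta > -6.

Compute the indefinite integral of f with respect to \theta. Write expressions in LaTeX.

Differentiate the proposed F(\theta) back; it has to land on f(\theta) exactly.
Check: d/d\theta[\frac{- \left(\theta + 6\right)^{\frac{5}{2}} + 6 \log{\left(\frac{3 \theta^{2}}{2} + 2 \right)} - 6 \operatorname{atan}{\left(3 \theta \right)}}{2}] = \frac{- 135 \theta^{5} \sqrt{\theta + 6} - 810 \theta^{4} \sqrt{\theta + 6} - 195 \theta^{3} \sqrt{\theta + 6} + 648 \theta^{3} - 1170 \theta^{2} \sqrt{\theta + 6} - 108 \theta^{2} - 20 \theta \sqrt{\theta + 6} + 72 \theta - 120 \sqrt{\theta + 6} - 144}{108 \theta^{4} + 156 \theta^{2} + 16}, which equals f(\theta).

F(\theta) = \frac{- \left(\theta + 6\right)^{\frac{5}{2}} + 6 \log{\left(\frac{3 \theta^{2}}{2} + 2 \right)} - 6 \operatorname{atan}{\left(3 \theta \right)}}{2} + C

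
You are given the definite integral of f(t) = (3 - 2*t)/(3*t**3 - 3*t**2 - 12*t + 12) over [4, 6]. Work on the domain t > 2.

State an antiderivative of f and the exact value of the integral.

Antiderivative: F(t) = -log(t - 2)/12 - log(t - 1)/9 + 7*log(t + 2)/36; value = -7*log(6)/36 - log(5)/9 - log(4)/12 + log(2)/12 + log(3)/9 + 7*log(8)/36

The denominator factors as 3*(t - 2)*(t - 1)*(t + 2); partial fractions split f into directly integrable pieces: 7/(36*(t + 2)) - 1/(9*(t - 1)) - 1/(12*(t - 2)).
F(t) = -log(t - 2)/12 - log(t - 1)/9 + 7*log(t + 2)/36 is an antiderivative of f.
Check: d/dt[-log(t - 2)/12 - log(t - 1)/9 + 7*log(t + 2)/36] = (3 - 2*t)/(3*t**3 - 3*t**2 - 12*t + 12) = f(t).
F(6) = -log(5)/9 - log(4)/12 + 7*log(8)/36; F(4) = -log(3)/9 - log(2)/12 + 7*log(6)/36.
Integral = F(6) - F(4) = -7*log(6)/36 - log(5)/9 - log(4)/12 + log(2)/12 + log(3)/9 + 7*log(8)/36.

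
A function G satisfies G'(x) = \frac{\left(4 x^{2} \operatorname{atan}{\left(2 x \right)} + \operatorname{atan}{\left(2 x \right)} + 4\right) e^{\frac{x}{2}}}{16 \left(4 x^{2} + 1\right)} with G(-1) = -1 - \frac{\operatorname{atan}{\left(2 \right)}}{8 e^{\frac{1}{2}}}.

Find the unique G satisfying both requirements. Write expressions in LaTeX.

Recognize the product-rule pattern: G'(x) = u'v + uv' with u = \frac{\operatorname{atan}{\left(2 x \right)}}{8}, v = e^{\frac{x}{2}}, so integration by parts undoes it.
A general antiderivative is \frac{e^{\frac{x}{2}} \operatorname{atan}{\left(2 x \right)}}{8} + C.
The condition gives C = -1 - \frac{\operatorname{atan}{\left(2 \right)}}{8 e^{\frac{1}{2}}} - (- \frac{\operatorname{atan}{\left(2 \right)}}{8 e^{\frac{1}{2}}}) = -1.
So G(x) = \frac{e^{\frac{x}{2}} \operatorname{atan}{\left(2 x \right)} - 8}{8}.
Check: d/dx[\frac{e^{\frac{x}{2}} \operatorname{atan}{\left(2 x \right)} - 8}{8}] = \frac{4 x^{2} e^{\frac{x}{2}} \operatorname{atan}{\left(2 x \right)} + e^{\frac{x}{2}} \operatorname{atan}{\left(2 x \right)} + 4 e^{\frac{x}{2}}}{64 x^{2} + 16}, which equals G'(x).

G(x) = \frac{e^{\frac{x}{2}} \operatorname{atan}{\left(2 x \right)} - 8}{8}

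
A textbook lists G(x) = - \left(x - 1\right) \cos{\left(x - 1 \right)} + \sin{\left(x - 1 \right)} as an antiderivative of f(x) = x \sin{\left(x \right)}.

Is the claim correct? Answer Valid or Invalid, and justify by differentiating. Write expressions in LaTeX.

d/dx[G] = x \sin{\left(x - 1 \right)} - \sin{\left(x - 1 \right)}
d/dx[G] - f(x) = - x \sin{\left(x \right)} + x \sin{\left(x - 1 \right)} - \sin{\left(x - 1 \right)} != 0.

Invalid: d/dx[G] - f = - x \sin{\left(x \right)} + x \sin{\left(x - 1 \right)} - \sin{\left(x - 1 \right)}, which is not 0.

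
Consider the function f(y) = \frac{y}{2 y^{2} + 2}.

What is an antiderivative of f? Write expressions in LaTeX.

The substitution u = 2 y^{2} + 2 works: f is exactly (dF/du)*(du/dy) for that inner function.
Check: d/dy[\frac{\log{\left(2 y^{2} + 2 \right)}}{4}] = \frac{y}{2 y^{2} + 2} = f(y).

An antiderivative is F(y) = \frac{\log{\left(2 y^{2} + 2 \right)}}{4}.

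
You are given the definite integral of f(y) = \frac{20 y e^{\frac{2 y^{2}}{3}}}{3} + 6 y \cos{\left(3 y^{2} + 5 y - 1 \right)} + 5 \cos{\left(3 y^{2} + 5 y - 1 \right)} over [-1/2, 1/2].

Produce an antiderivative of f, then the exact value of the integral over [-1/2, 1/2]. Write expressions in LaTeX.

Integrate term by term and add the pieces.
F(y) = 5 e^{\frac{2 y^{2}}{3}} + \sin{\left(3 y^{2} + 5 y - 1 \right)} is an antiderivative of f.
Check: d/dy[5 e^{\frac{2 y^{2}}{3}} + \sin{\left(3 y^{2} + 5 y - 1 \right)}] = \frac{20 y e^{\frac{2 y^{2}}{3}}}{3} + 6 y \cos{\left(3 y^{2} + 5 y - 1 \right)} + 5 \cos{\left(3 y^{2} + 5 y - 1 \right)} = f(y).
F(1/2) = \sin{\left(\frac{9}{4} \right)} + 5 e^{\frac{1}{6}}; F(-1/2) = - \sin{\left(\frac{11}{4} \right)} + 5 e^{\frac{1}{6}}.
Integral = F(1/2) - F(-1/2) = \sin{\left(\frac{11}{4} \right)} + \sin{\left(\frac{9}{4} \right)}.

Antiderivative: F(y) = 5 e^{\frac{2 y^{2}}{3}} + \sin{\left(3 y^{2} + 5 y - 1 \right)}; value = \sin{\left(\frac{11}{4} \right)} + \sin{\left(\frac{9}{4} \right)}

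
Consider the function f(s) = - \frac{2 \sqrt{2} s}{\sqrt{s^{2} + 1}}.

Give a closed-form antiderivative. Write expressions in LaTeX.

An antiderivative is F(s) = - 2 \sqrt{2} \sqrt{s^{2} + 1}.

f matches the chain-rule pattern g'(h)*h' with inner function h(s) = 2 s^{2} + 2; substituting u = h(s) collapses the integral.
Check: d/ds[- 2 \sqrt{2} \sqrt{s^{2} + 1}] = - \frac{2 \sqrt{2} s}{\sqrt{s^{2} + 1}} = f(s).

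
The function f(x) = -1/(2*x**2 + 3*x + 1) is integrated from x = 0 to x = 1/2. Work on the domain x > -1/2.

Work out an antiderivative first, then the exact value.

Factor the denominator ((x + 1)*(2*x + 1)) and decompose: f = -2/(2*x + 1) + 1/(x + 1); each piece integrates to a log, atan, or power term.
F(x) = -log(x + 1/2) + log(x + 1) is an antiderivative of f.
Check: d/dx[-log(x + 1/2) + log(x + 1)] = -1/(2*x**2 + 3*x + 1) = f(x).
F(1/2) = log(3/2); F(0) = log(2).
Integral = F(1/2) - F(0) = -log(2) + log(3/2).

Antiderivative: F(x) = -log(x + 1/2) + log(x + 1); value = -log(2) + log(3/2)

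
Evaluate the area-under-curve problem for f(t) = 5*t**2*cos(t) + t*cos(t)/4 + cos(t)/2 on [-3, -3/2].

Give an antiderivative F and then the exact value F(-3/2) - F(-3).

Integrate term by term and add the pieces.
F(t) = (20*t**2*sin(t) + t*sin(t) + 40*t*cos(t) - 38*sin(t) + cos(t))/4 is an antiderivative of f.
Check: d/dt[(20*t**2*sin(t) + t*sin(t) + 40*t*cos(t) - 38*sin(t) + cos(t))/4] = 5*t**2*cos(t) + t*cos(t)/4 + cos(t)/2 = f(t).
F(-3/2) = -11*sin(3/2)/8 - 59*cos(3/2)/4; F(-3) = -139*sin(3)/4 - 119*cos(3)/4.
Integral = F(-3/2) - F(-3) = 119*cos(3)/4 - 11*sin(3/2)/8 - 59*cos(3/2)/4 + 139*sin(3)/4.

Antiderivative: F(t) = (20*t**2*sin(t) + t*sin(t) + 40*t*cos(t) - 38*sin(t) + cos(t))/4; value = 119*cos(3)/4 - 11*sin(3/2)/8 - 59*cos(3/2)/4 + 139*sin(3)/4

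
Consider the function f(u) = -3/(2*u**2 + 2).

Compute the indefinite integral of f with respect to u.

F(u) = -3*atan(u)/2 + C

Differentiate the proposed F(u) back; it has to land on f(u) exactly.
Check: d/du[-3*atan(u)/2] = -3/(2*u**2 + 2) = f(u).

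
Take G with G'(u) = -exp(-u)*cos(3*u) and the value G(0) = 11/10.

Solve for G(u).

G(u) = (10*exp(u) - 3*sin(3*u) + cos(3*u))*exp(-u)/10

Any candidate G(u) must reproduce the stated G'(u) exactly.
A general antiderivative is -3*exp(-u)*sin(3*u)/10 + exp(-u)*cos(3*u)/10 + C.
The condition gives C = 11/10 - (1/10) = 1.
So G(u) = (10*exp(u) - 3*sin(3*u) + cos(3*u))*exp(-u)/10.
Check: d/du[(10*exp(u) - 3*sin(3*u) + cos(3*u))*exp(-u)/10] = -exp(-u)*cos(3*u) = G'(u).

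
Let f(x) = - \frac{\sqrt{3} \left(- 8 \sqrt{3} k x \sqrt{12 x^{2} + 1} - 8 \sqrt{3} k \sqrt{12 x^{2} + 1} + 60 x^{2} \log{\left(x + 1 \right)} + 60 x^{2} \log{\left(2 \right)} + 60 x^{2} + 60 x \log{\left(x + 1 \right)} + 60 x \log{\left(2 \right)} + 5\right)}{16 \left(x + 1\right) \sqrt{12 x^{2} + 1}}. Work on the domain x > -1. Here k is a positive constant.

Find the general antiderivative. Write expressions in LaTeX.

Differentiate the proposed F(x) back; it has to land on f(x) exactly.
Check: d/dx[\frac{3 k x}{2} - \frac{15 \sqrt{4 x^{2} + \frac{1}{3}} \log{\left(2 x + 2 \right)}}{16}] = \frac{24 \sqrt{3} k x \sqrt{12 x^{2} + 1} + 24 \sqrt{3} k \sqrt{12 x^{2} + 1} - 180 x^{2} \log{\left(x + 1 \right)} - 180 x^{2} - 180 x^{2} \log{\left(2 \right)} - 180 x \log{\left(x + 1 \right)} - 180 x \log{\left(2 \right)} - 15}{16 \sqrt{3} x \sqrt{12 x^{2} + 1} + 16 \sqrt{3} \sqrt{12 x^{2} + 1}}, which equals f(x).

F(x) = \frac{3 k x}{2} - \frac{15 \sqrt{4 x^{2} + \frac{1}{3}} \log{\left(2 x + 2 \right)}}{16} + C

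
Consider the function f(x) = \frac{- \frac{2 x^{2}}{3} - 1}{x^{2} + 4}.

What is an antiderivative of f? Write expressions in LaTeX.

Whatever form F(x) takes, F'(x) = f(x) is non-negotiable.
Check: d/dx[- \frac{2 x}{3} + \frac{5 \operatorname{atan}{\left(\frac{x}{2} \right)}}{6}] = \frac{- 2 x^{2} - 3}{3 x^{2} + 12}, which equals f(x).

An antiderivative is F(x) = - \frac{2 x}{3} + \frac{5 \operatorname{atan}{\left(\frac{x}{2} \right)}}{6}.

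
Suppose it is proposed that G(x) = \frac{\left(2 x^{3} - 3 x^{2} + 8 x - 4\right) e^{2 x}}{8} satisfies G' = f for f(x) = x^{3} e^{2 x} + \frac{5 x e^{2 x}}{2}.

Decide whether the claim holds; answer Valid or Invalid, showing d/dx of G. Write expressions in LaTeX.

d/dx[G] = \frac{x^{3} e^{2 x}}{2} + \frac{5 x e^{2 x}}{4}
d/dx[G] - f(x) = - \frac{x^{3} e^{2 x}}{2} - \frac{5 x e^{2 x}}{4} != 0.

Invalid: d/dx[G] - f = - \frac{x^{3} e^{2 x}}{2} - \frac{5 x e^{2 x}}{4}, which is not 0.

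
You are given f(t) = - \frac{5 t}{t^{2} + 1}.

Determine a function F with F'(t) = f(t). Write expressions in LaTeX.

An antiderivative is F(t) = - \frac{5 \log{\left(2 t^{2} + 2 \right)}}{2}.

f matches the chain-rule pattern g'(h)*h' with inner function h(t) = 2 t^{2} + 2; substituting u = h(t) collapses the integral.
Check: d/dt[- \frac{5 \log{\left(2 t^{2} + 2 \right)}}{2}] = - \frac{5 t}{t^{2} + 1} = f(t).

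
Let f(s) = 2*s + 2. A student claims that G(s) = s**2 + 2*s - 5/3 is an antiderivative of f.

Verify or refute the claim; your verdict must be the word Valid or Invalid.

Valid: G'(s) = f(s).

d/ds[G] = 2*s + 2
This equals f(s) exactly, so the claim holds.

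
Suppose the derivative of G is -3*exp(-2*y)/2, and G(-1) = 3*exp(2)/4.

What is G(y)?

Differentiate the proposed G(y) back; it has to land on the given G'(y).
A general antiderivative is 3*exp(-2*y)/4 + C.
The condition gives C = 3*exp(2)/4 - (3*exp(2)/4) = 0.
So G(y) = 3*exp(-2*y)/4.
Check: d/dy[3*exp(-2*y)/4] = -3*exp(-2*y)/2 = G'(y).

G(y) = 3*exp(-2*y)/4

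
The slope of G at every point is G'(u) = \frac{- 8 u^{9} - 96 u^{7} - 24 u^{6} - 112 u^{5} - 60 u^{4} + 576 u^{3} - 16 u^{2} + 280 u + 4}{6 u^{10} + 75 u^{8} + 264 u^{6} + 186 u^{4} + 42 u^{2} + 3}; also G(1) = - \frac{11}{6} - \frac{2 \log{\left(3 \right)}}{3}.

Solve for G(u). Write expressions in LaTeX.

For G(u) to be correct, d/du[G] must agree with the stated G'(u) identically.
A general antiderivative is \frac{\frac{2 u}{3} - 4}{\frac{u^{4}}{2} + 3 u^{2} + \frac{1}{2}} - \frac{2 \log{\left(2 u^{2} + 1 \right)}}{3} + C.
The condition gives C = - \frac{11}{6} - \frac{2 \log{\left(3 \right)}}{3} - (- \frac{5}{6} - \frac{2 \log{\left(3 \right)}}{3}) = -1.
So G(u) = \frac{2 u}{\frac{3 u^{4}}{2} + 9 u^{2} + \frac{3}{2}} - \frac{2 \log{\left(2 u^{2} + 1 \right)}}{3} - 1 - \frac{4}{\frac{u^{4}}{2} + 3 u^{2} + \frac{1}{2}}.
Check: d/du[\frac{2 u}{\frac{3 u^{4}}{2} + 9 u^{2} + \frac{3}{2}} - \frac{2 \log{\left(2 u^{2} + 1 \right)}}{3} - 1 - \frac{4}{\frac{u^{4}}{2} + 3 u^{2} + \frac{1}{2}}] = \frac{- 8 u^{9} - 96 u^{7} - 24 u^{6} - 112 u^{5} - 60 u^{4} + 576 u^{3} - 16 u^{2} + 280 u + 4}{6 u^{10} + 75 u^{8} + 264 u^{6} + 186 u^{4} + 42 u^{2} + 3} = G'(u).

G(u) = \frac{2 u}{\frac{3 u^{4}}{2} + 9 u^{2} + \frac{3}{2}} - \frac{2 \log{\left(2 u^{2} + 1 \right)}}{3} - 1 - \frac{4}{\frac{u^{4}}{2} + 3 u^{2} + \frac{1}{2}}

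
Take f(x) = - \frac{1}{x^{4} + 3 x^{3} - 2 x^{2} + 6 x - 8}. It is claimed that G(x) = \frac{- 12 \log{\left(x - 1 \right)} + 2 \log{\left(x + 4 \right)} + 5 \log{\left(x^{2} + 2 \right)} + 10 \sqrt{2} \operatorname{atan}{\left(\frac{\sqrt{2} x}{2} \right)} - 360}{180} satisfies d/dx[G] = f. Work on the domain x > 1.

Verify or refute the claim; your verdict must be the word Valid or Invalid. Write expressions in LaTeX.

Valid - the claim checks out under differentiation.

d/dx[G] = - \frac{1}{x^{4} + 3 x^{3} - 2 x^{2} + 6 x - 8}
This equals f(x) exactly, so the claim holds.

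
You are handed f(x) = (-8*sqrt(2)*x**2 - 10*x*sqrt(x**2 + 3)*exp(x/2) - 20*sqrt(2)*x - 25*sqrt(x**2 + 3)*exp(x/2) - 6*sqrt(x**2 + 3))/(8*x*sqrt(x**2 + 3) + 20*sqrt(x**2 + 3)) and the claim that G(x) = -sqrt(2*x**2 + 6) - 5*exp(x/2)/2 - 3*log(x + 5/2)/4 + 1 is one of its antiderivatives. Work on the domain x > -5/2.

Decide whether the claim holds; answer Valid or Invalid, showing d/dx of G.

Valid. The derivative of G reproduces f.

d/dx[G] = (-8*sqrt(2)*x**2 - 10*x*sqrt(x**2 + 3)*exp(x/2) - 20*sqrt(2)*x - 25*sqrt(x**2 + 3)*exp(x/2) - 6*sqrt(x**2 + 3))/(8*x*sqrt(x**2 + 3) + 20*sqrt(x**2 + 3))
This equals f(x) exactly, so the claim holds.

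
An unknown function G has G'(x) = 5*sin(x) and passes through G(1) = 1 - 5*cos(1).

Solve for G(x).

Recover the given G'(x) by differentiating a candidate G(x); any mismatch rules it out.
A general antiderivative is -5*cos(x) + C.
The condition gives C = 1 - 5*cos(1) - (-5*cos(1)) = 1.
So G(x) = 1 - 5*cos(x).
Check: d/dx[1 - 5*cos(x)] = 5*sin(x) = G'(x).

G(x) = 1 - 5*cos(x)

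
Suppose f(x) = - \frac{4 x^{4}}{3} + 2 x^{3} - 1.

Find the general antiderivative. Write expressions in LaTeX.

F(x) = - \frac{4 x^{5}}{15} + \frac{x^{4}}{2} - x + C

The integrand splits into summands that can be handled one at a time.
Check: d/dx[- \frac{4 x^{5}}{15} + \frac{x^{4}}{2} - x] = - \frac{4 x^{4}}{3} + 2 x^{3} - 1 = f(x).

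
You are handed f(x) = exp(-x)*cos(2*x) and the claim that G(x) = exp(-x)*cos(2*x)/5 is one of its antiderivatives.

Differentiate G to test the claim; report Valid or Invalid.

d/dx[G] = (-2*sin(2*x) - cos(2*x))*exp(-x)/5
d/dx[G] - f(x) = (-2*sin(2*x) - 6*cos(2*x))*exp(-x)/5 != 0.

Invalid: d/dx[G] - f = (-2*sin(2*x) - 6*cos(2*x))*exp(-x)/5, which is not 0.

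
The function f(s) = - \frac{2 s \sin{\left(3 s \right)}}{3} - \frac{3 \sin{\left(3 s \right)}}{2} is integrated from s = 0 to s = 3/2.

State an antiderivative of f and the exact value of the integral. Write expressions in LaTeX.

Integrate term by term and add the pieces.
F(s) = \frac{12 s \cos{\left(3 s \right)} - 4 \sin{\left(3 s \right)} + 27 \cos{\left(3 s \right)}}{54} is an antiderivative of f.
Check: d/ds[\frac{12 s \cos{\left(3 s \right)} - 4 \sin{\left(3 s \right)} + 27 \cos{\left(3 s \right)}}{54}] = - \frac{2 s \sin{\left(3 s \right)}}{3} - \frac{3 \sin{\left(3 s \right)}}{2} = f(s).
F(3/2) = \frac{5 \cos{\left(\frac{9}{2} \right)}}{6} - \frac{2 \sin{\left(\frac{9}{2} \right)}}{27}; F(0) = \frac{1}{2}.
Integral = F(3/2) - F(0) = - \frac{1}{2} + \frac{5 \cos{\left(\frac{9}{2} \right)}}{6} - \frac{2 \sin{\left(\frac{9}{2} \right)}}{27}.

Antiderivative: F(s) = \frac{12 s \cos{\left(3 s \right)} - 4 \sin{\left(3 s \right)} + 27 \cos{\left(3 s \right)}}{54}; value = - \frac{1}{2} + \frac{5 \cos{\left(\frac{9}{2} \right)}}{6} - \frac{2 \sin{\left(\frac{9}{2} \right)}}{27}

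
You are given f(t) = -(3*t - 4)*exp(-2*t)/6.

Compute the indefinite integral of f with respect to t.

F(t) = t*exp(-2*t)/4 - 5*exp(-2*t)/24 + C

f has the shape u'v + uv' for u = t/4 - 5/24 and v = exp(-2*t) — it is the derivative of the product u*v.
Check: d/dt[t*exp(-2*t)/4 - 5*exp(-2*t)/24] = (4 - 3*t)*exp(-2*t)/6, which equals f(t).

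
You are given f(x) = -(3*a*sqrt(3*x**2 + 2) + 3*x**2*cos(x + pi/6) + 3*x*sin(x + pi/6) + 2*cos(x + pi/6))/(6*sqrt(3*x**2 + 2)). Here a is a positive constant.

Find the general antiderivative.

F(x) = -a*x/2 - sqrt(3*x**2 + 2)*sin(x + pi/6)/6 + C

Differentiate the proposed F(x) back; it has to land on f(x) exactly.
Check: d/dx[-a*x/2 - sqrt(3*x**2 + 2)*sin(x + pi/6)/6] = (-3*a*sqrt(3*x**2 + 2) - 3*x**2*cos(x + pi/6) - 3*x*sin(x + pi/6) - 2*cos(x + pi/6))/(6*sqrt(3*x**2 + 2)), which equals f(x).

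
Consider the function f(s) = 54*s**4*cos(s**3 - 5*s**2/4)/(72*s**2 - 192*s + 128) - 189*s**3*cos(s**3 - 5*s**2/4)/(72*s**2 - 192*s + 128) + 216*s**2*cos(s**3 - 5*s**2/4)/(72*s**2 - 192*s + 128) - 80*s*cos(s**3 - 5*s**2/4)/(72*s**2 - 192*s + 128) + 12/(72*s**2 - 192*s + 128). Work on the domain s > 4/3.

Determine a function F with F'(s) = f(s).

An antiderivative is F(s) = ((3*s - 4)*sin(s**3 - 5*s**2/4) - 2)/(4*(3*s - 4)).

The integrand splits into summands that can be handled one at a time.
Check: d/ds[((3*s - 4)*sin(s**3 - 5*s**2/4) - 2)/(4*(3*s - 4))] = (54*s**4*cos(s**3 - 5*s**2/4) - 189*s**3*cos(s**3 - 5*s**2/4) + 216*s**2*cos(s**3 - 5*s**2/4) - 80*s*cos(s**3 - 5*s**2/4) + 12)/(72*s**2 - 192*s + 128), which equals f(s).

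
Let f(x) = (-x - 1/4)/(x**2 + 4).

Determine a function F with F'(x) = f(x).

An antiderivative is F(x) = (-4*log(x**2 + 4) - atan(x/2))/8.

A first test for any F(x): its x-derivative must equal f(x) identically.
Check: d/dx[(-4*log(x**2 + 4) - atan(x/2))/8] = (-4*x - 1)/(4*x**2 + 16), which equals f(x).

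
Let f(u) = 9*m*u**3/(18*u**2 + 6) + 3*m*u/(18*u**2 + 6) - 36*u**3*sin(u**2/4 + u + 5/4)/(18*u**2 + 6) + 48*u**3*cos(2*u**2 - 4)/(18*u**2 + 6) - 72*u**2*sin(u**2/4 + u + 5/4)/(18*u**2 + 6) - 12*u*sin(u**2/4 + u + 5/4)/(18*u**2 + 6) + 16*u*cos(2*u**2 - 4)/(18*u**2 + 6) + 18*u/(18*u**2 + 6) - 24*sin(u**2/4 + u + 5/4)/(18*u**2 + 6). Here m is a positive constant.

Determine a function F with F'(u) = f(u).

The integrand splits into summands that can be handled one at a time.
Check: d/du[(3*m*u**2 + 6*log(u**2 + 1/3) + 8*sin(2*u**2 - 4) + 48*cos(u**2/4 + u + 5/4))/12] = (9*m*u**3 + 3*m*u - 36*u**3*sin(u**2/4 + u + 5/4) + 48*u**3*cos(2*u**2 - 4) - 72*u**2*sin(u**2/4 + u + 5/4) - 12*u*sin(u**2/4 + u + 5/4) + 16*u*cos(2*u**2 - 4) + 18*u - 24*sin(u**2/4 + u + 5/4))/(18*u**2 + 6), which equals f(u).

An antiderivative is F(u) = (3*m*u**2 + 6*log(u**2 + 1/3) + 8*sin(2*u**2 - 4) + 48*cos(u**2/4 + u + 5/4))/12.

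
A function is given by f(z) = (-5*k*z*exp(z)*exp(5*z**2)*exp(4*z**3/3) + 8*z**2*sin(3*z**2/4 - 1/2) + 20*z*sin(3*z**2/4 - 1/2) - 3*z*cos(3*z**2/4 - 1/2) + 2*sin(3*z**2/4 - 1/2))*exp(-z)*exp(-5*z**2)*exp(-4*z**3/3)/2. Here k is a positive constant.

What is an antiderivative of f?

Differentiate the proposed F(z) back; it has to land on f(z) exactly.
Check: d/dz[-5*k*z**2/4 - exp(-4*z**3/3 - 5*z**2 - z)*sin(3*z**2/4 - 1/2)] = (-5*k*z*exp(z)*exp(5*z**2)*exp(4*z**3/3) + 8*z**2*sin(3*z**2/4 - 1/2) + 20*z*sin(3*z**2/4 - 1/2) - 3*z*cos(3*z**2/4 - 1/2) + 2*sin(3*z**2/4 - 1/2))*exp(-z)*exp(-5*z**2)*exp(-4*z**3/3)/2 = f(z).

An antiderivative is F(z) = -5*k*z**2/4 - exp(-4*z**3/3 - 5*z**2 - z)*sin(3*z**2/4 - 1/2).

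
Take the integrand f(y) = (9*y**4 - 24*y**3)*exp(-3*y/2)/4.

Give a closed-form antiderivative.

f has the shape u'v + uv' for u = -3*y**4/2 and v = exp(-3*y/2) — it is the derivative of the product u*v.
Check: d/dy[-3*y**4*exp(-3*y/2)/2] = (9*y**4 - 24*y**3)*exp(-3*y/2)/4 = f(y).

An antiderivative is F(y) = -3*y**4*exp(-3*y/2)/2.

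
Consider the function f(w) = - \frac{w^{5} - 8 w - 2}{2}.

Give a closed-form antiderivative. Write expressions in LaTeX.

Differentiate the proposed F(w) back; it has to land on f(w) exactly.
Check: d/dw[- \frac{w^{6}}{12} + 2 w^{2} + w] = - \frac{w^{5}}{2} + 4 w + 1, which equals f(w).

An antiderivative is F(w) = - \frac{w^{6}}{12} + 2 w^{2} + w.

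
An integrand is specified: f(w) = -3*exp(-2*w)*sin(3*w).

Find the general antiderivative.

F(w) = 6*exp(-2*w)*sin(3*w)/13 + 9*exp(-2*w)*cos(3*w)/13 + C

Whatever form F(w) takes, F'(w) = f(w) is non-negotiable.
Check: d/dw[6*exp(-2*w)*sin(3*w)/13 + 9*exp(-2*w)*cos(3*w)/13] = -3*exp(-2*w)*sin(3*w) = f(w).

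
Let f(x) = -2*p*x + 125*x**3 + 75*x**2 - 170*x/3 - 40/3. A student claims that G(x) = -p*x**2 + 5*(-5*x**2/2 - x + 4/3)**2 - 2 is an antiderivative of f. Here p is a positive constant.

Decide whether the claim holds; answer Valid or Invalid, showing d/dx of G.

Valid - differentiating G returns exactly f.

d/dx[G] = -2*p*x + 125*x**3 + 75*x**2 - 170*x/3 - 40/3
This equals f(x) exactly, so the claim holds.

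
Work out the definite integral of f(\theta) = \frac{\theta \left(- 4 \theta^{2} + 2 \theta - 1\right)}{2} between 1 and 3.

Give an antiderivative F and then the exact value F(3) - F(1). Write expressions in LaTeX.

Any candidate F(\theta) must reproduce f(\theta) exactly when differentiated.
F(\theta) = - \frac{\theta^{4}}{2} + \frac{\theta^{3}}{3} - \frac{\theta^{2}}{4} is an antiderivative of f.
Check: d/d\theta[- \frac{\theta^{4}}{2} + \frac{\theta^{3}}{3} - \frac{\theta^{2}}{4}] = - 2 \theta^{3} + \theta^{2} - \frac{\theta}{2}, which equals f(\theta).
F(3) = - \frac{135}{4}; F(1) = - \frac{5}{12}.
Integral = F(3) - F(1) = - \frac{100}{3}.

Antiderivative: F(\theta) = - \frac{\theta^{4}}{2} + \frac{\theta^{3}}{3} - \frac{\theta^{2}}{4}; value = - \frac{100}{3}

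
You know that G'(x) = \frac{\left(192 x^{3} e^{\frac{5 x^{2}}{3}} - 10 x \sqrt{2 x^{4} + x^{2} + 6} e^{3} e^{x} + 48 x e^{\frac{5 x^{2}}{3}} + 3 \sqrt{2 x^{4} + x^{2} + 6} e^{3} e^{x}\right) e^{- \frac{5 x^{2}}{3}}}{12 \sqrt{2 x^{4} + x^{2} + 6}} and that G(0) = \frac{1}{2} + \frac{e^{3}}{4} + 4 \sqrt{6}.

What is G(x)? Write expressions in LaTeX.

Recover the given G'(x) by differentiating a candidate G(x); any mismatch rules it out.
A general antiderivative is 4 \sqrt{2 x^{4} + x^{2} + 6} + \frac{e^{- \frac{5 x^{2}}{3} + x + 3}}{4} + C.
The condition gives C = \frac{1}{2} + \frac{e^{3}}{4} + 4 \sqrt{6} - (\frac{e^{3}}{4} + 4 \sqrt{6}) = \frac{1}{2}.
So G(x) = 4 \sqrt{2 x^{4} + x^{2} + 6} + \frac{e^{3} e^{x} e^{- \frac{5 x^{2}}{3}}}{4} + \frac{1}{2}.
Check: d/dx[4 \sqrt{2 x^{4} + x^{2} + 6} + \frac{e^{3} e^{x} e^{- \frac{5 x^{2}}{3}}}{4} + \frac{1}{2}] = \frac{\left(192 x^{3} e^{\frac{5 x^{2}}{3}} - 10 x \sqrt{2 x^{4} + x^{2} + 6} e^{3} e^{x} + 48 x e^{\frac{5 x^{2}}{3}} + 3 \sqrt{2 x^{4} + x^{2} + 6} e^{3} e^{x}\right) e^{- \frac{5 x^{2}}{3}}}{12 \sqrt{2 x^{4} + x^{2} + 6}} = G'(x).

G(x) = 4 \sqrt{2 x^{4} + x^{2} + 6} + \frac{e^{3} e^{x} e^{- \frac{5 x^{2}}{3}}}{4} + \frac{1}{2}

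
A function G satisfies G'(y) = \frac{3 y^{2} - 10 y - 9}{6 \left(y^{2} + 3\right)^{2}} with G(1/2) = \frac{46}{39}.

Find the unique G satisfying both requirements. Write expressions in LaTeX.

G(y) = \frac{6 y^{2} - 3 y + 23}{6 y^{2} + 18}

Recognize the product-rule pattern: G'(y) = u'v + uv' with u = \frac{1}{2 y^{2} + 6}, v = \frac{5}{3} - y, so integration by parts undoes it.
A general antiderivative is \frac{\frac{5}{3} - y}{2 y^{2} + 6} + C.
The condition gives C = \frac{46}{39} - (\frac{7}{39}) = 1.
So G(y) = \frac{6 y^{2} - 3 y + 23}{6 y^{2} + 18}.
Check: d/dy[\frac{6 y^{2} - 3 y + 23}{6 y^{2} + 18}] = \frac{3 y^{2} - 10 y - 9}{6 y^{4} + 36 y^{2} + 54}, which equals G'(y).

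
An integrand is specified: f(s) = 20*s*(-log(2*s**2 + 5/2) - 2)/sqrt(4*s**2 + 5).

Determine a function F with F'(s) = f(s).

An antiderivative is F(s) = -5*sqrt(4*s**2 + 5)*log(2*s**2 + 5/2).

f has the shape u'v + uv' for u = -5*sqrt(4*s**2 + 5) and v = log(2*s**2 + 5/2) — it is the derivative of the product u*v.
Check: d/ds[-5*sqrt(4*s**2 + 5)*log(2*s**2 + 5/2)] = (-20*s*log(2*s**2 + 5/2) - 40*s)/sqrt(4*s**2 + 5), which equals f(s).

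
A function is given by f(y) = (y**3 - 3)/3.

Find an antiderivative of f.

An antiderivative is F(y) = y**4/12 - y.

Check any antiderivative F(y) by computing F'(y) and comparing it with f(y).
Check: d/dy[y**4/12 - y] = y**3/3 - 1, which equals f(y).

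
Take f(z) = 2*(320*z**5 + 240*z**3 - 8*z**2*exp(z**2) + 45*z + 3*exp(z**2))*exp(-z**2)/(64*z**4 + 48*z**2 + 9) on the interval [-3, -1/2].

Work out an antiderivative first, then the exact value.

Antiderivative: F(z) = (-40*z**2 + 2*z*exp(z**2) - 15)/(8*z**2*exp(z**2) + 3*exp(z**2)); value = -5*exp(-1/4) - 3/25 + 5*exp(-9)

A first test for any F(z): its z-derivative must equal f(z) identically.
F(z) = (-40*z**2 + 2*z*exp(z**2) - 15)/(8*z**2*exp(z**2) + 3*exp(z**2)) is an antiderivative of f.
Check: d/dz[(-40*z**2 + 2*z*exp(z**2) - 15)/(8*z**2*exp(z**2) + 3*exp(z**2))] = (640*z**5 + 480*z**3 - 16*z**2*exp(z**2) + 90*z + 6*exp(z**2))/(64*z**4*exp(z**2) + 48*z**2*exp(z**2) + 9*exp(z**2)), which equals f(z).
F(-1/2) = -5*exp(-1/4) - 1/5; F(-3) = -2/25 - 5*exp(-9).
Integral = F(-1/2) - F(-3) = -5*exp(-1/4) - 3/25 + 5*exp(-9).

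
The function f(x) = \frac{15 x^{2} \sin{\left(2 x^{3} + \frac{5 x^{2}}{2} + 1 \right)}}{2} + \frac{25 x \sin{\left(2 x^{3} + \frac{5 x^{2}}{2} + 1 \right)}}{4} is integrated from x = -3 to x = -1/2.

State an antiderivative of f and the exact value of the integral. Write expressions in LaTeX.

Antiderivative: F(x) = - \frac{5 \cos{\left(2 x^{3} + \frac{5 x^{2}}{2} + 1 \right)}}{4}; value = - \frac{5 \cos{\left(\frac{11}{8} \right)}}{4} + \frac{5 \cos{\left(\frac{61}{2} \right)}}{4}

The substitution u = 2 x^{3} + \frac{5 x^{2}}{2} + 1 works: f is exactly (dF/du)*(du/dx) for that inner function.
F(x) = - \frac{5 \cos{\left(2 x^{3} + \frac{5 x^{2}}{2} + 1 \right)}}{4} is an antiderivative of f.
Check: d/dx[- \frac{5 \cos{\left(2 x^{3} + \frac{5 x^{2}}{2} + 1 \right)}}{4}] = \frac{15 x^{2} \sin{\left(2 x^{3} + \frac{5 x^{2}}{2} + 1 \right)}}{2} + \frac{25 x \sin{\left(2 x^{3} + \frac{5 x^{2}}{2} + 1 \right)}}{4} = f(x).
F(-1/2) = - \frac{5 \cos{\left(\frac{11}{8} \right)}}{4}; F(-3) = - \frac{5 \cos{\left(\frac{61}{2} \right)}}{4}.
Integral = F(-1/2) - F(-3) = - \frac{5 \cos{\left(\frac{11}{8} \right)}}{4} + \frac{5 \cos{\left(\frac{61}{2} \right)}}{4}.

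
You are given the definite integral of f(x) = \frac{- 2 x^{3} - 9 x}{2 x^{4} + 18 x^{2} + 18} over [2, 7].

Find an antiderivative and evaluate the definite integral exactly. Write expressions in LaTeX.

The substitution u = \frac{x^{4}}{3} + 3 x^{2} + 3 works: f is exactly (dF/du)*(du/dx) for that inner function.
F(x) = - \frac{\log{\left(\frac{x^{4}}{3} + 3 x^{2} + 3 \right)}}{4} is an antiderivative of f.
Check: d/dx[- \frac{\log{\left(\frac{x^{4}}{3} + 3 x^{2} + 3 \right)}}{4}] = \frac{- 2 x^{3} - 9 x}{2 x^{4} + 18 x^{2} + 18} = f(x).
F(7) = - \frac{\log{\left(\frac{2851}{3} \right)}}{4}; F(2) = - \frac{\log{\left(\frac{61}{3} \right)}}{4}.
Integral = F(7) - F(2) = - \frac{\log{\left(\frac{2851}{3} \right)}}{4} + \frac{\log{\left(\frac{61}{3} \right)}}{4}.

Antiderivative: F(x) = - \frac{\log{\left(\frac{x^{4}}{3} + 3 x^{2} + 3 \right)}}{4}; value = - \frac{\log{\left(\frac{2851}{3} \right)}}{4} + \frac{\log{\left(\frac{61}{3} \right)}}{4}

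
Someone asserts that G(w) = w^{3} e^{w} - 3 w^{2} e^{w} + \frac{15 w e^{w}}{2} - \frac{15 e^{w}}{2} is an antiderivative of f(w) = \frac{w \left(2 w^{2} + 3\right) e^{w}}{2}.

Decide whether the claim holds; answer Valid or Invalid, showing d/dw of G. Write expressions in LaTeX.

Valid: G'(w) = f(w).

d/dw[G] = w^{3} e^{w} + \frac{3 w e^{w}}{2}
This equals f(w) exactly, so the claim holds.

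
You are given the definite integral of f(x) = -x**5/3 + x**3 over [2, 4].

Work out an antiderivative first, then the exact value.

Antiderivative: F(x) = -x**4*(2*x**2 - 9)/36; value = -164

The integrand splits into summands that can be handled one at a time.
F(x) = -x**4*(2*x**2 - 9)/36 is an antiderivative of f.
Check: d/dx[-x**4*(2*x**2 - 9)/36] = -x**5/3 + x**3 = f(x).
F(4) = -1472/9; F(2) = 4/9.
Integral = F(4) - F(2) = -164.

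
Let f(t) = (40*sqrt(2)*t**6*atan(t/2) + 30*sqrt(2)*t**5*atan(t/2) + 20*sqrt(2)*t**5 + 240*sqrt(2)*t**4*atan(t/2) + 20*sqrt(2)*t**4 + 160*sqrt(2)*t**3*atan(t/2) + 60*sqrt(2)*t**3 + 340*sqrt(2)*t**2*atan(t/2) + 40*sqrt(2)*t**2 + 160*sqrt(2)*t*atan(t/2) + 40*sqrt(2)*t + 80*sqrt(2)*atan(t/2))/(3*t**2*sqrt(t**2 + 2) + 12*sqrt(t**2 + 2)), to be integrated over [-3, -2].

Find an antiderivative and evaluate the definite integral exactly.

Antiderivative: F(t) = 20*t**3*sqrt(t**2/2 + 1)*atan(t/2)/3 + 20*t**2*sqrt(t**2/2 + 1)*atan(t/2)/3 + 20*t*sqrt(t**2/2 + 1)*atan(t/2)/3; value = -70*sqrt(22)*atan(3/2) + 10*sqrt(3)*pi

Recover f(t) by differentiating a candidate F(t); any mismatch rules it out.
F(t) = 20*t**3*sqrt(t**2/2 + 1)*atan(t/2)/3 + 20*t**2*sqrt(t**2/2 + 1)*atan(t/2)/3 + 20*t*sqrt(t**2/2 + 1)*atan(t/2)/3 is an antiderivative of f.
Check: d/dt[20*t**3*sqrt(t**2/2 + 1)*atan(t/2)/3 + 20*t**2*sqrt(t**2/2 + 1)*atan(t/2)/3 + 20*t*sqrt(t**2/2 + 1)*atan(t/2)/3] = (40*sqrt(2)*t**6*atan(t/2) + 30*sqrt(2)*t**5*atan(t/2) + 20*sqrt(2)*t**5 + 240*sqrt(2)*t**4*atan(t/2) + 20*sqrt(2)*t**4 + 160*sqrt(2)*t**3*atan(t/2) + 60*sqrt(2)*t**3 + 340*sqrt(2)*t**2*atan(t/2) + 40*sqrt(2)*t**2 + 160*sqrt(2)*t*atan(t/2) + 40*sqrt(2)*t + 80*sqrt(2)*atan(t/2))/(3*t**2*sqrt(t**2 + 2) + 12*sqrt(t**2 + 2)) = f(t).
F(-2) = 10*sqrt(3)*pi; F(-3) = 70*sqrt(22)*atan(3/2).
Integral = F(-2) - F(-3) = -70*sqrt(22)*atan(3/2) + 10*sqrt(3)*pi.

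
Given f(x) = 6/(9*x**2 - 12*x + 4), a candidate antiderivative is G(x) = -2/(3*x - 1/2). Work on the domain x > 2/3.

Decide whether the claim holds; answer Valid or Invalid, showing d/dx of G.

d/dx[G] = 24/(36*x**2 - 12*x + 1)
d/dx[G] - f(x) = (90 - 216*x)/(324*x**4 - 540*x**3 + 297*x**2 - 60*x + 4) != 0.

Invalid: d/dx[G] - f = (90 - 216*x)/(324*x**4 - 540*x**3 + 297*x**2 - 60*x + 4), which is not 0.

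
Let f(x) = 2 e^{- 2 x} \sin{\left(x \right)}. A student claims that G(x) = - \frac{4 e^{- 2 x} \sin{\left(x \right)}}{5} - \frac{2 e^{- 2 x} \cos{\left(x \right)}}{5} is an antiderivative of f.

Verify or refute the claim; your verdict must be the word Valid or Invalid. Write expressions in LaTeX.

d/dx[G] = 2 e^{- 2 x} \sin{\left(x \right)}
This equals f(x) exactly, so the claim holds.

Valid. The derivative of G reproduces f.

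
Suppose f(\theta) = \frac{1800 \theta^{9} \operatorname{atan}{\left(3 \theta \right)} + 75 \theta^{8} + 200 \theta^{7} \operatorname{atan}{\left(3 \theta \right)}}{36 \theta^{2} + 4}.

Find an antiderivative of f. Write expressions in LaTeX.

Recognize the product-rule pattern: f = u'v + uv' with u = \frac{25 \theta^{8}}{4}, v = \operatorname{atan}{\left(3 \theta \right)}, so integration by parts undoes it.
Check: d/d\theta[\frac{25 \theta^{8} \operatorname{atan}{\left(3 \theta \right)}}{4}] = \frac{1800 \theta^{9} \operatorname{atan}{\left(3 \theta \right)} + 75 \theta^{8} + 200 \theta^{7} \operatorname{atan}{\left(3 \theta \right)}}{36 \theta^{2} + 4} = f(\theta).

An antiderivative is F(\theta) = \frac{25 \theta^{8} \operatorname{atan}{\left(3 \theta \right)}}{4}.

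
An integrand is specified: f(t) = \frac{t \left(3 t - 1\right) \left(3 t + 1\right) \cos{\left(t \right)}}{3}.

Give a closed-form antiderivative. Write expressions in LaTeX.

An antiderivative is F(t) = 3 t^{3} \sin{\left(t \right)} + 9 t^{2} \cos{\left(t \right)} - \frac{55 t \sin{\left(t \right)}}{3} - \frac{55 \cos{\left(t \right)}}{3}.

An antiderivative F(t) passes only if d/dt[F] lands on f(t) exactly.
Check: d/dt[3 t^{3} \sin{\left(t \right)} + 9 t^{2} \cos{\left(t \right)} - \frac{55 t \sin{\left(t \right)}}{3} - \frac{55 \cos{\left(t \right)}}{3}] = 3 t^{3} \cos{\left(t \right)} - \frac{t \cos{\left(t \right)}}{3}, which equals f(t).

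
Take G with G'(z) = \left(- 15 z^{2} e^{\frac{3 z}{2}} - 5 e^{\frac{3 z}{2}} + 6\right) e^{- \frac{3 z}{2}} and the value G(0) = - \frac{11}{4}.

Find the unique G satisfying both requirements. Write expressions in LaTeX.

Differentiate the proposed G(z) back; it has to land on the given G'(z).
A general antiderivative is - 5 z^{3} - 5 z + \frac{1}{4} - 4 e^{- \frac{3 z}{2}} + C.
The condition gives C = - \frac{11}{4} - (- \frac{15}{4}) = 1.
So G(z) = - 5 z^{3} - 5 z + \frac{5}{4} - 4 e^{- \frac{3 z}{2}}.
Check: d/dz[- 5 z^{3} - 5 z + \frac{5}{4} - 4 e^{- \frac{3 z}{2}}] = \left(- 15 z^{2} e^{\frac{3 z}{2}} - 5 e^{\frac{3 z}{2}} + 6\right) e^{- \frac{3 z}{2}} = G'(z).

G(z) = - 5 z^{3} - 5 z + \frac{5}{4} - 4 e^{- \frac{3 z}{2}}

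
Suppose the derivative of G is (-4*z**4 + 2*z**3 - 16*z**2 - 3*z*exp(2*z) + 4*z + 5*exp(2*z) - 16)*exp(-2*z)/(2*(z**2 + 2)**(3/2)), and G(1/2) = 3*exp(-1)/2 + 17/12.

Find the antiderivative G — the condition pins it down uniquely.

G(z) = 5*z/(4*sqrt(z**2 + 2)) + sqrt(z**2 + 2)*exp(-2*z) + 3/(2*sqrt(z**2 + 2))

Recognize the product-rule pattern: G'(z) = u'v + uv' with u = 3*sqrt(z**2 + 2)/4, v = (5*z/3 + 2)/(z**2 + 2) + 4*exp(-2*z)/3, so integration by parts undoes it.
A general antiderivative is 3*sqrt(z**2 + 2)*((5*z/3 + 2)/(z**2 + 2) + 4*exp(-2*z)/3)/4 + C.
The condition gives C = 3*exp(-1)/2 + 17/12 - (3*exp(-1)/2 + 17/12) = 0.
So G(z) = 5*z/(4*sqrt(z**2 + 2)) + sqrt(z**2 + 2)*exp(-2*z) + 3/(2*sqrt(z**2 + 2)).
Check: d/dz[5*z/(4*sqrt(z**2 + 2)) + sqrt(z**2 + 2)*exp(-2*z) + 3/(2*sqrt(z**2 + 2))] = (-4*z**4 + 2*z**3 - 16*z**2 - 3*z*exp(2*z) + 4*z + 5*exp(2*z) - 16)/(2*z**2*sqrt(z**2 + 2)*exp(2*z) + 4*sqrt(z**2 + 2)*exp(2*z)), which equals G'(z).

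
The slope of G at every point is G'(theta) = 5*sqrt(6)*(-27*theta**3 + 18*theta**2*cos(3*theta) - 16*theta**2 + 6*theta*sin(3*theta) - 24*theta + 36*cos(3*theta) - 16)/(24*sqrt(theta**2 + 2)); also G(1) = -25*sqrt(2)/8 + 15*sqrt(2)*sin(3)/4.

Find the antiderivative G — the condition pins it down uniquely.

G(theta) = -5*sqrt(6)*sqrt(theta**2 + 2)*(9*theta**2 + 8*theta - 6*sin(3*theta) - 12)/24

Recognize the product-rule pattern: G'(theta) = u'v + uv' with u = -5*sqrt(3*theta**2/2 + 3)/2, v = 3*theta**2/2 + 4*theta/3 - sin(3*theta) - 2, so integration by parts undoes it.
A general antiderivative is -5*sqrt(3*theta**2/2 + 3)*(3*theta**2/2 + 4*theta/3 - sin(3*theta) - 2)/2 + C.
The condition gives C = -25*sqrt(2)/8 + 15*sqrt(2)*sin(3)/4 - (-25*sqrt(2)/8 + 15*sqrt(2)*sin(3)/4) = 0.
So G(theta) = -5*sqrt(6)*sqrt(theta**2 + 2)*(9*theta**2 + 8*theta - 6*sin(3*theta) - 12)/24.
Check: d/dtheta[-5*sqrt(6)*sqrt(theta**2 + 2)*(9*theta**2 + 8*theta - 6*sin(3*theta) - 12)/24] = (-135*sqrt(6)*theta**3 + 90*sqrt(6)*theta**2*cos(3*theta) - 80*sqrt(6)*theta**2 + 30*sqrt(6)*theta*sin(3*theta) - 120*sqrt(6)*theta + 180*sqrt(6)*cos(3*theta) - 80*sqrt(6))/(24*sqrt(theta**2 + 2)), which equals G'(theta).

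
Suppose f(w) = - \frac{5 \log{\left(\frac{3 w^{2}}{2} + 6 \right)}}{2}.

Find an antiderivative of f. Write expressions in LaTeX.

Whatever form F(w) takes, F'(w) = f(w) is non-negotiable.
Check: d/dw[- \frac{5 w \log{\left(\frac{w^{2}}{2} + 2 \right)}}{2} - \frac{5 w \log{\left(3 \right)}}{2} + 5 w - 10 \operatorname{atan}{\left(\frac{w}{2} \right)}] = - \frac{5 \log{\left(\frac{w^{2}}{2} + 2 \right)}}{2} - \frac{5 \log{\left(3 \right)}}{2}, which equals f(w).

An antiderivative is F(w) = - \frac{5 w \log{\left(\frac{w^{2}}{2} + 2 \right)}}{2} - \frac{5 w \log{\left(3 \right)}}{2} + 5 w - 10 \operatorname{atan}{\left(\frac{w}{2} \right)}.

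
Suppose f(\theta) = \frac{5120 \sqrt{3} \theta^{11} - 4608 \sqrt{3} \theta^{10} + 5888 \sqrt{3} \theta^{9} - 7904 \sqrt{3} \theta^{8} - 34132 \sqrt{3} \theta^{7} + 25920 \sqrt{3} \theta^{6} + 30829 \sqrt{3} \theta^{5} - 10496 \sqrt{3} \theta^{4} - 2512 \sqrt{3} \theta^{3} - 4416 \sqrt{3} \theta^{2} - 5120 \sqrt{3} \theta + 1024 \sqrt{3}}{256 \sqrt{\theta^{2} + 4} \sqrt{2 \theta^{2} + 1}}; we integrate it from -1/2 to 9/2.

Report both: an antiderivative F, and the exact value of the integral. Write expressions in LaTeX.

Since d/d\theta undoes antidifferentiation here, F'(\theta) = f(\theta) is required of F(\theta).
F(\theta) = \theta^{8} \sqrt{\frac{3 \theta^{2}}{2} + 6} \sqrt{4 \theta^{2} + 2} - \theta^{7} \sqrt{\frac{3 \theta^{2}}{2} + 6} \sqrt{4 \theta^{2} + 2} - \frac{29 \theta^{6} \sqrt{\frac{3 \theta^{2}}{2} + 6} \sqrt{4 \theta^{2} + 2}}{8} + \frac{47 \theta^{5} \sqrt{\frac{3 \theta^{2}}{2} + 6} \sqrt{4 \theta^{2} + 2}}{16} + \frac{1345 \theta^{4} \sqrt{\frac{3 \theta^{2}}{2} + 6} \sqrt{4 \theta^{2} + 2}}{256} - \frac{47 \theta^{3} \sqrt{\frac{3 \theta^{2}}{2} + 6} \sqrt{4 \theta^{2} + 2}}{16} - \frac{29 \theta^{2} \sqrt{\frac{3 \theta^{2}}{2} + 6} \sqrt{4 \theta^{2} + 2}}{8} + \theta \sqrt{\frac{3 \theta^{2}}{2} + 6} \sqrt{4 \theta^{2} + 2} + \sqrt{\frac{3 \theta^{2}}{2} + 6} \sqrt{4 \theta^{2} + 2} is an antiderivative of f.
Check: d/d\theta[\theta^{8} \sqrt{\frac{3 \theta^{2}}{2} + 6} \sqrt{4 \theta^{2} + 2} - \theta^{7} \sqrt{\frac{3 \theta^{2}}{2} + 6} \sqrt{4 \theta^{2} + 2} - \frac{29 \theta^{6} \sqrt{\frac{3 \theta^{2}}{2} + 6} \sqrt{4 \theta^{2} + 2}}{8} + \frac{47 \theta^{5} \sqrt{\frac{3 \theta^{2}}{2} + 6} \sqrt{4 \theta^{2} + 2}}{16} + \frac{1345 \theta^{4} \sqrt{\frac{3 \theta^{2}}{2} + 6} \sqrt{4 \theta^{2} + 2}}{256} - \frac{47 \theta^{3} \sqrt{\frac{3 \theta^{2}}{2} + 6} \sqrt{4 \theta^{2} + 2}}{16} - \frac{29 \theta^{2} \sqrt{\frac{3 \theta^{2}}{2} + 6} \sqrt{4 \theta^{2} + 2}}{8} + \theta \sqrt{\frac{3 \theta^{2}}{2} + 6} \sqrt{4 \theta^{2} + 2} + \sqrt{\frac{3 \theta^{2}}{2} + 6} \sqrt{4 \theta^{2} + 2}] = \frac{5120 \sqrt{3} \theta^{11} - 4608 \sqrt{3} \theta^{10} + 5888 \sqrt{3} \theta^{9} - 7904 \sqrt{3} \theta^{8} - 34132 \sqrt{3} \theta^{7} + 25920 \sqrt{3} \theta^{6} + 30829 \sqrt{3} \theta^{5} - 10496 \sqrt{3} \theta^{4} - 2512 \sqrt{3} \theta^{3} - 4416 \sqrt{3} \theta^{2} - 5120 \sqrt{3} \theta + 1024 \sqrt{3}}{256 \sqrt{\theta^{2} + 4} \sqrt{2 \theta^{2} + 1}} = f(\theta).
F(9/2) = \frac{442050625 \sqrt{48306}}{16384}; F(-1/2) = \frac{1875 \sqrt{34}}{16384}.
Integral = F(9/2) - F(-1/2) = - \frac{1875 \sqrt{34}}{16384} + \frac{442050625 \sqrt{48306}}{16384}.

Antiderivative: F(\theta) = \theta^{8} \sqrt{\frac{3 \theta^{2}}{2} + 6} \sqrt{4 \theta^{2} + 2} - \theta^{7} \sqrt{\frac{3 \theta^{2}}{2} + 6} \sqrt{4 \theta^{2} + 2} - \frac{29 \theta^{6} \sqrt{\frac{3 \theta^{2}}{2} + 6} \sqrt{4 \theta^{2} + 2}}{8} + \frac{47 \theta^{5} \sqrt{\frac{3 \theta^{2}}{2} + 6} \sqrt{4 \theta^{2} + 2}}{16} + \frac{1345 \theta^{4} \sqrt{\frac{3 \theta^{2}}{2} + 6} \sqrt{4 \theta^{2} + 2}}{256} - \frac{47 \theta^{3} \sqrt{\frac{3 \theta^{2}}{2} + 6} \sqrt{4 \theta^{2} + 2}}{16} - \frac{29 \theta^{2} \sqrt{\frac{3 \theta^{2}}{2} + 6} \sqrt{4 \theta^{2} + 2}}{8} + \theta \sqrt{\frac{3 \theta^{2}}{2} + 6} \sqrt{4 \theta^{2} + 2} + \sqrt{\frac{3 \theta^{2}}{2} + 6} \sqrt{4 \theta^{2} + 2}; value = - \frac{1875 \sqrt{34}}{16384} + \frac{442050625 \sqrt{48306}}{16384}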